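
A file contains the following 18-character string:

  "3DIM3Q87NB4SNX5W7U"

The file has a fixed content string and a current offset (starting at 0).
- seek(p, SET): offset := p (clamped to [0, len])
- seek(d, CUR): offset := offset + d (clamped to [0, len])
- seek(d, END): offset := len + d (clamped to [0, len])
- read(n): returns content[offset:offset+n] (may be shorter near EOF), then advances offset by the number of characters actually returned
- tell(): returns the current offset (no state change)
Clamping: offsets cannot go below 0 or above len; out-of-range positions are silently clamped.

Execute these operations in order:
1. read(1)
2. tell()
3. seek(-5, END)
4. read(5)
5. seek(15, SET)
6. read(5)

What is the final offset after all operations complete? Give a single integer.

After 1 (read(1)): returned '3', offset=1
After 2 (tell()): offset=1
After 3 (seek(-5, END)): offset=13
After 4 (read(5)): returned 'X5W7U', offset=18
After 5 (seek(15, SET)): offset=15
After 6 (read(5)): returned 'W7U', offset=18

Answer: 18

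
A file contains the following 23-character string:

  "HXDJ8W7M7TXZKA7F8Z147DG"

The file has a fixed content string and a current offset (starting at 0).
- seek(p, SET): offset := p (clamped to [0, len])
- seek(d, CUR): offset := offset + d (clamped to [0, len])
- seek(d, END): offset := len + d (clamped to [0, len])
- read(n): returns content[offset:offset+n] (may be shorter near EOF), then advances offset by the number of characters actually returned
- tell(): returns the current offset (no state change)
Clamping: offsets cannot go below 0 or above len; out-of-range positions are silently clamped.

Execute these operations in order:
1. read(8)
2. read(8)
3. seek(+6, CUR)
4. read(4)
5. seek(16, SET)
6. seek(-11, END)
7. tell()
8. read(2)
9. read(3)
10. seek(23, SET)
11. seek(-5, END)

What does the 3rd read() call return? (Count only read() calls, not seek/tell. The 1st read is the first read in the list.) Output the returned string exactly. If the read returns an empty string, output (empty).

After 1 (read(8)): returned 'HXDJ8W7M', offset=8
After 2 (read(8)): returned '7TXZKA7F', offset=16
After 3 (seek(+6, CUR)): offset=22
After 4 (read(4)): returned 'G', offset=23
After 5 (seek(16, SET)): offset=16
After 6 (seek(-11, END)): offset=12
After 7 (tell()): offset=12
After 8 (read(2)): returned 'KA', offset=14
After 9 (read(3)): returned '7F8', offset=17
After 10 (seek(23, SET)): offset=23
After 11 (seek(-5, END)): offset=18

Answer: G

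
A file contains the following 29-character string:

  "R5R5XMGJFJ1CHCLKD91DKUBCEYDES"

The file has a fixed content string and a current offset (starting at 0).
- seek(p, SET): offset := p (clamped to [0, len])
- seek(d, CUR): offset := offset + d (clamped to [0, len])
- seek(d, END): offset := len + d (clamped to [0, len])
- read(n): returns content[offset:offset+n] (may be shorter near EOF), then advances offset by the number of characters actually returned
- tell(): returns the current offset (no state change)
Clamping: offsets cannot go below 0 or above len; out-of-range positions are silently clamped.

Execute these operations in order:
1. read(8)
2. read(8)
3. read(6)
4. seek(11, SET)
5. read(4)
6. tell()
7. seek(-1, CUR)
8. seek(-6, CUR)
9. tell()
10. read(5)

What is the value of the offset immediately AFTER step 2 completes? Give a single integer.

Answer: 16

Derivation:
After 1 (read(8)): returned 'R5R5XMGJ', offset=8
After 2 (read(8)): returned 'FJ1CHCLK', offset=16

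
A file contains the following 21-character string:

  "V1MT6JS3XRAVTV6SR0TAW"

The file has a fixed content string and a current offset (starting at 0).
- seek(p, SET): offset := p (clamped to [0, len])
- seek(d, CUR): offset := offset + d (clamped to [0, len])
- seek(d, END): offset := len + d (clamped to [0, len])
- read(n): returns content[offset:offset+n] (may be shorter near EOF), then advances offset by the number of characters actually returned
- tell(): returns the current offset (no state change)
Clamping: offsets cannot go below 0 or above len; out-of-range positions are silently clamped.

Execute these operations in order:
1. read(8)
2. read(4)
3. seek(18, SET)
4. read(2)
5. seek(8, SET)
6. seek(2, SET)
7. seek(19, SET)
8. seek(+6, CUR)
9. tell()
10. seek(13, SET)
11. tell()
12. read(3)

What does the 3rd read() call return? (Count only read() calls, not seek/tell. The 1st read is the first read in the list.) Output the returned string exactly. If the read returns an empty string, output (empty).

Answer: TA

Derivation:
After 1 (read(8)): returned 'V1MT6JS3', offset=8
After 2 (read(4)): returned 'XRAV', offset=12
After 3 (seek(18, SET)): offset=18
After 4 (read(2)): returned 'TA', offset=20
After 5 (seek(8, SET)): offset=8
After 6 (seek(2, SET)): offset=2
After 7 (seek(19, SET)): offset=19
After 8 (seek(+6, CUR)): offset=21
After 9 (tell()): offset=21
After 10 (seek(13, SET)): offset=13
After 11 (tell()): offset=13
After 12 (read(3)): returned 'V6S', offset=16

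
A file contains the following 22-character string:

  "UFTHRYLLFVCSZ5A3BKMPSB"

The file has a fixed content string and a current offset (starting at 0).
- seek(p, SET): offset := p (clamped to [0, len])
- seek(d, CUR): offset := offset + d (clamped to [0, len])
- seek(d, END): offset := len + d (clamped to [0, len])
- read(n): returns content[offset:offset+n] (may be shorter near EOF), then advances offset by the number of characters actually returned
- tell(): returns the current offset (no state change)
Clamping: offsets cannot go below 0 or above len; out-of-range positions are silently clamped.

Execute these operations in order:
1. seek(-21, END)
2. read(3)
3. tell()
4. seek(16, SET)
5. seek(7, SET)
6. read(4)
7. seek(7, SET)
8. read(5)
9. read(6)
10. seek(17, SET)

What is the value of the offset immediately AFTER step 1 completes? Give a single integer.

After 1 (seek(-21, END)): offset=1

Answer: 1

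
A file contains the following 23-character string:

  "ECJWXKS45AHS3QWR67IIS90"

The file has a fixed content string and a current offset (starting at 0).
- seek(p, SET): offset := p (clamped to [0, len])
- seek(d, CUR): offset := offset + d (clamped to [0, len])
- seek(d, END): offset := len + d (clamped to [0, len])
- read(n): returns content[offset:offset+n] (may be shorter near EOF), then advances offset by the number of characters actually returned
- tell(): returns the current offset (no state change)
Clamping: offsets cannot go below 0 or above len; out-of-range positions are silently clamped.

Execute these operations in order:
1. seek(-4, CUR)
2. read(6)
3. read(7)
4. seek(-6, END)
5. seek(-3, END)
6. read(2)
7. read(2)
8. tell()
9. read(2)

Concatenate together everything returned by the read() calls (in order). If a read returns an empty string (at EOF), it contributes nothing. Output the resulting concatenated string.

Answer: ECJWXKS45AHS3S90

Derivation:
After 1 (seek(-4, CUR)): offset=0
After 2 (read(6)): returned 'ECJWXK', offset=6
After 3 (read(7)): returned 'S45AHS3', offset=13
After 4 (seek(-6, END)): offset=17
After 5 (seek(-3, END)): offset=20
After 6 (read(2)): returned 'S9', offset=22
After 7 (read(2)): returned '0', offset=23
After 8 (tell()): offset=23
After 9 (read(2)): returned '', offset=23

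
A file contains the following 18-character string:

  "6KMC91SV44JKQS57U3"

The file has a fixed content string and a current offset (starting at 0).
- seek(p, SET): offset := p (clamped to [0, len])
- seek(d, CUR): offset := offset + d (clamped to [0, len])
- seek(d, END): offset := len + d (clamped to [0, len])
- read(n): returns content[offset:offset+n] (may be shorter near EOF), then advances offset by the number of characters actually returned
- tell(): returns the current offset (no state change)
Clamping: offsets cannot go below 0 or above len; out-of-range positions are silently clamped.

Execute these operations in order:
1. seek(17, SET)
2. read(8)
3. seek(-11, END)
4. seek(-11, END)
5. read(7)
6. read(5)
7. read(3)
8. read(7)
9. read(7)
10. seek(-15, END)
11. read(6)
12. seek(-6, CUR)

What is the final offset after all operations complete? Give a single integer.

After 1 (seek(17, SET)): offset=17
After 2 (read(8)): returned '3', offset=18
After 3 (seek(-11, END)): offset=7
After 4 (seek(-11, END)): offset=7
After 5 (read(7)): returned 'V44JKQS', offset=14
After 6 (read(5)): returned '57U3', offset=18
After 7 (read(3)): returned '', offset=18
After 8 (read(7)): returned '', offset=18
After 9 (read(7)): returned '', offset=18
After 10 (seek(-15, END)): offset=3
After 11 (read(6)): returned 'C91SV4', offset=9
After 12 (seek(-6, CUR)): offset=3

Answer: 3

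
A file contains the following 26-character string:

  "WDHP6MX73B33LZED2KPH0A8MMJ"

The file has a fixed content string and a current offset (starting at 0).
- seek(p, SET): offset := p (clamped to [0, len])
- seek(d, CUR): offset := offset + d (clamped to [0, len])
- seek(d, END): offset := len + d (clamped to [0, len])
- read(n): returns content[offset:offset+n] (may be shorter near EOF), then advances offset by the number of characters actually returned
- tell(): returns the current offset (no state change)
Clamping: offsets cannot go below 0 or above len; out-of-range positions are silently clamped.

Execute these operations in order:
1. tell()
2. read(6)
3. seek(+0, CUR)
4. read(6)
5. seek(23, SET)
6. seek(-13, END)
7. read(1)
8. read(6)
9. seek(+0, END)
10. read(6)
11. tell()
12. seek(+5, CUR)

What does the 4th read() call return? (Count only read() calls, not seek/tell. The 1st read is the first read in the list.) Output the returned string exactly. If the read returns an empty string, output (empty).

After 1 (tell()): offset=0
After 2 (read(6)): returned 'WDHP6M', offset=6
After 3 (seek(+0, CUR)): offset=6
After 4 (read(6)): returned 'X73B33', offset=12
After 5 (seek(23, SET)): offset=23
After 6 (seek(-13, END)): offset=13
After 7 (read(1)): returned 'Z', offset=14
After 8 (read(6)): returned 'ED2KPH', offset=20
After 9 (seek(+0, END)): offset=26
After 10 (read(6)): returned '', offset=26
After 11 (tell()): offset=26
After 12 (seek(+5, CUR)): offset=26

Answer: ED2KPH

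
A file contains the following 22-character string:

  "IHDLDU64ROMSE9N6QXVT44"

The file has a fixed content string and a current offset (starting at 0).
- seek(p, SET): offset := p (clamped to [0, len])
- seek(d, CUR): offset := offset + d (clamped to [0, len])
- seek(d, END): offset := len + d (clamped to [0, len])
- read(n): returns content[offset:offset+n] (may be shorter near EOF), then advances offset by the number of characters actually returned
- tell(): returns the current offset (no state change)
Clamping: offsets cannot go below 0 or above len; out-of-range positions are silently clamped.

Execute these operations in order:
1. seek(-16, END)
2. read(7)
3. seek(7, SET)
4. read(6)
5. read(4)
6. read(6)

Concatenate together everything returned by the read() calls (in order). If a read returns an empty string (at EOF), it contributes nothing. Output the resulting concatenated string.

Answer: 64ROMSE4ROMSE9N6QXVT44

Derivation:
After 1 (seek(-16, END)): offset=6
After 2 (read(7)): returned '64ROMSE', offset=13
After 3 (seek(7, SET)): offset=7
After 4 (read(6)): returned '4ROMSE', offset=13
After 5 (read(4)): returned '9N6Q', offset=17
After 6 (read(6)): returned 'XVT44', offset=22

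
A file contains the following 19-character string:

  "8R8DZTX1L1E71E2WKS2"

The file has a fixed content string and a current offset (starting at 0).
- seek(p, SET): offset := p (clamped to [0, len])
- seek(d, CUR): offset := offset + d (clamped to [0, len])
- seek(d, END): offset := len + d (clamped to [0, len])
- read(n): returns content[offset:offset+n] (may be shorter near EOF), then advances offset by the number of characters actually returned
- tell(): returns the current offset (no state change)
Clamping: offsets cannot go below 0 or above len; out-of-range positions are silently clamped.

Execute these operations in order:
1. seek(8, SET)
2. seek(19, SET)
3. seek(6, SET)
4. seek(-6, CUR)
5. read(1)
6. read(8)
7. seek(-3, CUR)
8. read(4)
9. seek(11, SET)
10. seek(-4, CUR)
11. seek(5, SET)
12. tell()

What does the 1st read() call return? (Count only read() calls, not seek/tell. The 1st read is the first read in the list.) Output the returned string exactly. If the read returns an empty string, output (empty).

After 1 (seek(8, SET)): offset=8
After 2 (seek(19, SET)): offset=19
After 3 (seek(6, SET)): offset=6
After 4 (seek(-6, CUR)): offset=0
After 5 (read(1)): returned '8', offset=1
After 6 (read(8)): returned 'R8DZTX1L', offset=9
After 7 (seek(-3, CUR)): offset=6
After 8 (read(4)): returned 'X1L1', offset=10
After 9 (seek(11, SET)): offset=11
After 10 (seek(-4, CUR)): offset=7
After 11 (seek(5, SET)): offset=5
After 12 (tell()): offset=5

Answer: 8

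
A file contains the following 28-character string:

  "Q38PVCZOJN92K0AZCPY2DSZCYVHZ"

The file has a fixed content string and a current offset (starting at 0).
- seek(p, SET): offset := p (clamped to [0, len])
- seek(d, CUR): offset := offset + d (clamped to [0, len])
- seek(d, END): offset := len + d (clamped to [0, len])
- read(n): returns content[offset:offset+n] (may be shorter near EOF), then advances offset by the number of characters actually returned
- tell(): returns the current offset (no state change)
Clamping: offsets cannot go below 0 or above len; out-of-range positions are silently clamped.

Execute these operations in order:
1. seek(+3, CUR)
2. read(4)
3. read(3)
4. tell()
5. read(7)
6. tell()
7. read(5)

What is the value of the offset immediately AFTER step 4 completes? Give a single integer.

Answer: 10

Derivation:
After 1 (seek(+3, CUR)): offset=3
After 2 (read(4)): returned 'PVCZ', offset=7
After 3 (read(3)): returned 'OJN', offset=10
After 4 (tell()): offset=10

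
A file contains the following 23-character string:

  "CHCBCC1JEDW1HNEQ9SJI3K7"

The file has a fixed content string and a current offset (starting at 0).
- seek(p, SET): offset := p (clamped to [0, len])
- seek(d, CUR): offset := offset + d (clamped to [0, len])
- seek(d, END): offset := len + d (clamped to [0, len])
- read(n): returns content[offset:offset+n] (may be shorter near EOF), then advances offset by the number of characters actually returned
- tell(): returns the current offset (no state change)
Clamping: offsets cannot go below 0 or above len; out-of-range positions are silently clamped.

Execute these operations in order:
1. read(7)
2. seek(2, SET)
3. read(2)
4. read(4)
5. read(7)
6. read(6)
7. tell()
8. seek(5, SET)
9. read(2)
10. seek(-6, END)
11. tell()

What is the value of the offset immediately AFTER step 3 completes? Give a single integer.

Answer: 4

Derivation:
After 1 (read(7)): returned 'CHCBCC1', offset=7
After 2 (seek(2, SET)): offset=2
After 3 (read(2)): returned 'CB', offset=4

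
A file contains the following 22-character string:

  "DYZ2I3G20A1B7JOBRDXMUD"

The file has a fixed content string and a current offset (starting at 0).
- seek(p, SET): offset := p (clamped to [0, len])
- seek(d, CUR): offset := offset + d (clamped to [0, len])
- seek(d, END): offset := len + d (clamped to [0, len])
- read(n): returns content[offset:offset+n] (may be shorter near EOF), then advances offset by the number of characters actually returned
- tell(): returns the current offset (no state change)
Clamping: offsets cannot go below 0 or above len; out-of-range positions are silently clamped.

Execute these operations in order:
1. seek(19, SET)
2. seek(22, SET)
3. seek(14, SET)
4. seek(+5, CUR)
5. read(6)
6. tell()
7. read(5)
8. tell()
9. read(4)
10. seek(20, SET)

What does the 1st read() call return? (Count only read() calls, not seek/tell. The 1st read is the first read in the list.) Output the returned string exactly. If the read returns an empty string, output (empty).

After 1 (seek(19, SET)): offset=19
After 2 (seek(22, SET)): offset=22
After 3 (seek(14, SET)): offset=14
After 4 (seek(+5, CUR)): offset=19
After 5 (read(6)): returned 'MUD', offset=22
After 6 (tell()): offset=22
After 7 (read(5)): returned '', offset=22
After 8 (tell()): offset=22
After 9 (read(4)): returned '', offset=22
After 10 (seek(20, SET)): offset=20

Answer: MUD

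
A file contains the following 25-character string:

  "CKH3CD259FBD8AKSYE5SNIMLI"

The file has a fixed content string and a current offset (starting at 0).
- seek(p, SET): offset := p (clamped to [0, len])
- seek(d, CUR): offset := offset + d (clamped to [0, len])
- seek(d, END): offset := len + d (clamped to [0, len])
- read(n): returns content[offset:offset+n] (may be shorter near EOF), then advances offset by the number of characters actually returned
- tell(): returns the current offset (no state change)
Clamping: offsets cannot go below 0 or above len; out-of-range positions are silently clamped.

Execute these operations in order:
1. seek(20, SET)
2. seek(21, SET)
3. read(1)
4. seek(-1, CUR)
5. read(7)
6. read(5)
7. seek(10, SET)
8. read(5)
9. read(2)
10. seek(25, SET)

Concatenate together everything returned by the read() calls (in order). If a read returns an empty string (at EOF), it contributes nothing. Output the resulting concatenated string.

After 1 (seek(20, SET)): offset=20
After 2 (seek(21, SET)): offset=21
After 3 (read(1)): returned 'I', offset=22
After 4 (seek(-1, CUR)): offset=21
After 5 (read(7)): returned 'IMLI', offset=25
After 6 (read(5)): returned '', offset=25
After 7 (seek(10, SET)): offset=10
After 8 (read(5)): returned 'BD8AK', offset=15
After 9 (read(2)): returned 'SY', offset=17
After 10 (seek(25, SET)): offset=25

Answer: IIMLIBD8AKSY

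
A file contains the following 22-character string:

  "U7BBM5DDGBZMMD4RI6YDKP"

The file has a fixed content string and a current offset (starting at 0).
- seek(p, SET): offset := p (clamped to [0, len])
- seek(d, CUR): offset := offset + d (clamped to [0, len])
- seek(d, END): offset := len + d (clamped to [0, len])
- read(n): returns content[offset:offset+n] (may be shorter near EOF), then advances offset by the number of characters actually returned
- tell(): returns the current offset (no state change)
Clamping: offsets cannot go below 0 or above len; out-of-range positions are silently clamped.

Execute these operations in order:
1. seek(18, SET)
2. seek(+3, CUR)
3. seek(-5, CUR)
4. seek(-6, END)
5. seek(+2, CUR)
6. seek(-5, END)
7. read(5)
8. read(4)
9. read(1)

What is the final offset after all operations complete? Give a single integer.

Answer: 22

Derivation:
After 1 (seek(18, SET)): offset=18
After 2 (seek(+3, CUR)): offset=21
After 3 (seek(-5, CUR)): offset=16
After 4 (seek(-6, END)): offset=16
After 5 (seek(+2, CUR)): offset=18
After 6 (seek(-5, END)): offset=17
After 7 (read(5)): returned '6YDKP', offset=22
After 8 (read(4)): returned '', offset=22
After 9 (read(1)): returned '', offset=22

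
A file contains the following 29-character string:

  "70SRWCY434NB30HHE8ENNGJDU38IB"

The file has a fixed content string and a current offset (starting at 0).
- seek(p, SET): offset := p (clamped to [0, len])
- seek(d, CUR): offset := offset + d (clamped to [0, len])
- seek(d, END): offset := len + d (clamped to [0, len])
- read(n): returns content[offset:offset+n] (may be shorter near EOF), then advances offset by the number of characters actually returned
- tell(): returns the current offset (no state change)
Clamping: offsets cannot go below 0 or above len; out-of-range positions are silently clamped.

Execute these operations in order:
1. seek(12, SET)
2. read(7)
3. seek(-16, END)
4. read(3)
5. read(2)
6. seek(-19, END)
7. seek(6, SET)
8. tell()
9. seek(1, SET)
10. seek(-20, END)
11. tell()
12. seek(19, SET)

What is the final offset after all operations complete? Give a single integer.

Answer: 19

Derivation:
After 1 (seek(12, SET)): offset=12
After 2 (read(7)): returned '30HHE8E', offset=19
After 3 (seek(-16, END)): offset=13
After 4 (read(3)): returned '0HH', offset=16
After 5 (read(2)): returned 'E8', offset=18
After 6 (seek(-19, END)): offset=10
After 7 (seek(6, SET)): offset=6
After 8 (tell()): offset=6
After 9 (seek(1, SET)): offset=1
After 10 (seek(-20, END)): offset=9
After 11 (tell()): offset=9
After 12 (seek(19, SET)): offset=19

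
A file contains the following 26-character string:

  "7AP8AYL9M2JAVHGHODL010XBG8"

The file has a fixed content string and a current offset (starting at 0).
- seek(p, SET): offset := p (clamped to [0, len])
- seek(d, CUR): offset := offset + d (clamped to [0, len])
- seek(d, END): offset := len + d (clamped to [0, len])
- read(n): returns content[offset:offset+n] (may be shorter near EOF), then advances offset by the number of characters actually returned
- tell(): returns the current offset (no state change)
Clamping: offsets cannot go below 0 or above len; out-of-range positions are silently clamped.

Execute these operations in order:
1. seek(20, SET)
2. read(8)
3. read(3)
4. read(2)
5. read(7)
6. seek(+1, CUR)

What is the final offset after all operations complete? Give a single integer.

After 1 (seek(20, SET)): offset=20
After 2 (read(8)): returned '10XBG8', offset=26
After 3 (read(3)): returned '', offset=26
After 4 (read(2)): returned '', offset=26
After 5 (read(7)): returned '', offset=26
After 6 (seek(+1, CUR)): offset=26

Answer: 26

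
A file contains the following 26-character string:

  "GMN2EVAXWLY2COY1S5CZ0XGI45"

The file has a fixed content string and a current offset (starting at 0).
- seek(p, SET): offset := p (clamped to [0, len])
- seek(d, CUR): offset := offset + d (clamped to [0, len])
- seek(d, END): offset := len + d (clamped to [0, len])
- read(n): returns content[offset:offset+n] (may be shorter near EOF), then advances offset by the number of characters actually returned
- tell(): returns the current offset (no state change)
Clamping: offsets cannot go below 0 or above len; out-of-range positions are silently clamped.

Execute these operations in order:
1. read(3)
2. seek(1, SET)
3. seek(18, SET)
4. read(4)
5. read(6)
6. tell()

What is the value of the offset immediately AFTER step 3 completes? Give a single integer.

After 1 (read(3)): returned 'GMN', offset=3
After 2 (seek(1, SET)): offset=1
After 3 (seek(18, SET)): offset=18

Answer: 18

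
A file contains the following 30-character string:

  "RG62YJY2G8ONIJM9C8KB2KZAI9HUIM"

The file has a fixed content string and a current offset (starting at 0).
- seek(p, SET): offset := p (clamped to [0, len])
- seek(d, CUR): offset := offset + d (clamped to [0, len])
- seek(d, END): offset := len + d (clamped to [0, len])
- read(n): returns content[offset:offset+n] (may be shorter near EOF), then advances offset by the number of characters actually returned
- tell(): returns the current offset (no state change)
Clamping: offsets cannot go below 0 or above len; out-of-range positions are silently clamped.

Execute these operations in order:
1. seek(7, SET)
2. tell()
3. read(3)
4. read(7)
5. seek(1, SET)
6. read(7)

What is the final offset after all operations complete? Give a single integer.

After 1 (seek(7, SET)): offset=7
After 2 (tell()): offset=7
After 3 (read(3)): returned '2G8', offset=10
After 4 (read(7)): returned 'ONIJM9C', offset=17
After 5 (seek(1, SET)): offset=1
After 6 (read(7)): returned 'G62YJY2', offset=8

Answer: 8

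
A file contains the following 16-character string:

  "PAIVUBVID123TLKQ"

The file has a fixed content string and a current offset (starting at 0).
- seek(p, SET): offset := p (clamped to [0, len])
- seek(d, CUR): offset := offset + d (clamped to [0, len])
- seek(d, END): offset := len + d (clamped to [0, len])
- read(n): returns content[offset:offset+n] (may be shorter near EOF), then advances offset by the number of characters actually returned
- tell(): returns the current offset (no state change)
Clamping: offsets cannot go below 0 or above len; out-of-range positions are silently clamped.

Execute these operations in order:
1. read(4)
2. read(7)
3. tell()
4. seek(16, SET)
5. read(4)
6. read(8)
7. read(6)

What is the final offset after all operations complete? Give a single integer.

Answer: 16

Derivation:
After 1 (read(4)): returned 'PAIV', offset=4
After 2 (read(7)): returned 'UBVID12', offset=11
After 3 (tell()): offset=11
After 4 (seek(16, SET)): offset=16
After 5 (read(4)): returned '', offset=16
After 6 (read(8)): returned '', offset=16
After 7 (read(6)): returned '', offset=16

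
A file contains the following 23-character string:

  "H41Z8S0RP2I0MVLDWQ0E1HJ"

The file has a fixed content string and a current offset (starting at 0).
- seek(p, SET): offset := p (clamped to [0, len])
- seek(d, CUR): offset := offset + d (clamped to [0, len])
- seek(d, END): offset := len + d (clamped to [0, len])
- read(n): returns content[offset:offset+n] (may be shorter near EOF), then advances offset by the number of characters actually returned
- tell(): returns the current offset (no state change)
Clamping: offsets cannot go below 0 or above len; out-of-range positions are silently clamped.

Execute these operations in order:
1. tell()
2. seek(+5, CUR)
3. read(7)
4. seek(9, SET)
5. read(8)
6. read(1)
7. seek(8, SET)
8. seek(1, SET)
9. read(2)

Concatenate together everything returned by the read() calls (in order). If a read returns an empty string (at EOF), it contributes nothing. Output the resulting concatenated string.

After 1 (tell()): offset=0
After 2 (seek(+5, CUR)): offset=5
After 3 (read(7)): returned 'S0RP2I0', offset=12
After 4 (seek(9, SET)): offset=9
After 5 (read(8)): returned '2I0MVLDW', offset=17
After 6 (read(1)): returned 'Q', offset=18
After 7 (seek(8, SET)): offset=8
After 8 (seek(1, SET)): offset=1
After 9 (read(2)): returned '41', offset=3

Answer: S0RP2I02I0MVLDWQ41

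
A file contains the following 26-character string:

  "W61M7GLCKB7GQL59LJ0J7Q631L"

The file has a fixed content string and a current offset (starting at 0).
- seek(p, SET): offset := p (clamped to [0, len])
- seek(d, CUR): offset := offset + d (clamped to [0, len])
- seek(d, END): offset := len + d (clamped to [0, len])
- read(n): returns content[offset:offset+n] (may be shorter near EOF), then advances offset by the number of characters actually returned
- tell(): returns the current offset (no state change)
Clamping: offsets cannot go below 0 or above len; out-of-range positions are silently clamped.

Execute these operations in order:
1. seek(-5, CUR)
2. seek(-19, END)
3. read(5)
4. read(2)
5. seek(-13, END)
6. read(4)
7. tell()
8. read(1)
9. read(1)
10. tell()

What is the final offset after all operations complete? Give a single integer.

Answer: 19

Derivation:
After 1 (seek(-5, CUR)): offset=0
After 2 (seek(-19, END)): offset=7
After 3 (read(5)): returned 'CKB7G', offset=12
After 4 (read(2)): returned 'QL', offset=14
After 5 (seek(-13, END)): offset=13
After 6 (read(4)): returned 'L59L', offset=17
After 7 (tell()): offset=17
After 8 (read(1)): returned 'J', offset=18
After 9 (read(1)): returned '0', offset=19
After 10 (tell()): offset=19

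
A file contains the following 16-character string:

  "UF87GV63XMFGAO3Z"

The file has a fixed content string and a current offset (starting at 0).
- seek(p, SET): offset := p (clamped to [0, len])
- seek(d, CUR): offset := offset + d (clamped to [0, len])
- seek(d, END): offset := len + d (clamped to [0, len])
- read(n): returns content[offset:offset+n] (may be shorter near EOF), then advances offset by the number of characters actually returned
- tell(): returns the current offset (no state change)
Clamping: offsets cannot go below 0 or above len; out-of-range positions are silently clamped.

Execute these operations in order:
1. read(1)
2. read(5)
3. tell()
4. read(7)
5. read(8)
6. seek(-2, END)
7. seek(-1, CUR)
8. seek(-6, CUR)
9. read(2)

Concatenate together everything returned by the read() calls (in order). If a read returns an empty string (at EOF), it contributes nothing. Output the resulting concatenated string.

After 1 (read(1)): returned 'U', offset=1
After 2 (read(5)): returned 'F87GV', offset=6
After 3 (tell()): offset=6
After 4 (read(7)): returned '63XMFGA', offset=13
After 5 (read(8)): returned 'O3Z', offset=16
After 6 (seek(-2, END)): offset=14
After 7 (seek(-1, CUR)): offset=13
After 8 (seek(-6, CUR)): offset=7
After 9 (read(2)): returned '3X', offset=9

Answer: UF87GV63XMFGAO3Z3X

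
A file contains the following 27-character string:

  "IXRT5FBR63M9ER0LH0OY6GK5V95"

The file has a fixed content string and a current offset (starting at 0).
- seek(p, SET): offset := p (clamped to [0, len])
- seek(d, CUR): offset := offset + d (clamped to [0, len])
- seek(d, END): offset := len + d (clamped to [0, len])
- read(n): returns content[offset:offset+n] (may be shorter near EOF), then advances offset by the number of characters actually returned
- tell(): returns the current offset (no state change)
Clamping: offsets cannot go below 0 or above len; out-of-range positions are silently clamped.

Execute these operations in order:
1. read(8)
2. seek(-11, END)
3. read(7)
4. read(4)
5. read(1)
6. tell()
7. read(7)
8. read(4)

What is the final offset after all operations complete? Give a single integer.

Answer: 27

Derivation:
After 1 (read(8)): returned 'IXRT5FBR', offset=8
After 2 (seek(-11, END)): offset=16
After 3 (read(7)): returned 'H0OY6GK', offset=23
After 4 (read(4)): returned '5V95', offset=27
After 5 (read(1)): returned '', offset=27
After 6 (tell()): offset=27
After 7 (read(7)): returned '', offset=27
After 8 (read(4)): returned '', offset=27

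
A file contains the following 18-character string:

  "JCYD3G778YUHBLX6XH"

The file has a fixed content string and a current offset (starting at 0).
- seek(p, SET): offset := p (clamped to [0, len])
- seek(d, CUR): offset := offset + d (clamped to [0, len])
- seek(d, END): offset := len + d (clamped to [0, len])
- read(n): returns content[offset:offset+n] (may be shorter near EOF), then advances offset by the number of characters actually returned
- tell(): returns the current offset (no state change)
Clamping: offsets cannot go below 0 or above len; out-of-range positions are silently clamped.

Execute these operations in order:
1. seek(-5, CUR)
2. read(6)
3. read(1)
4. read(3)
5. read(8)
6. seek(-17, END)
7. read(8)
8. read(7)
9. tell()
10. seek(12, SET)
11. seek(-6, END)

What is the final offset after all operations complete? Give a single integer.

After 1 (seek(-5, CUR)): offset=0
After 2 (read(6)): returned 'JCYD3G', offset=6
After 3 (read(1)): returned '7', offset=7
After 4 (read(3)): returned '78Y', offset=10
After 5 (read(8)): returned 'UHBLX6XH', offset=18
After 6 (seek(-17, END)): offset=1
After 7 (read(8)): returned 'CYD3G778', offset=9
After 8 (read(7)): returned 'YUHBLX6', offset=16
After 9 (tell()): offset=16
After 10 (seek(12, SET)): offset=12
After 11 (seek(-6, END)): offset=12

Answer: 12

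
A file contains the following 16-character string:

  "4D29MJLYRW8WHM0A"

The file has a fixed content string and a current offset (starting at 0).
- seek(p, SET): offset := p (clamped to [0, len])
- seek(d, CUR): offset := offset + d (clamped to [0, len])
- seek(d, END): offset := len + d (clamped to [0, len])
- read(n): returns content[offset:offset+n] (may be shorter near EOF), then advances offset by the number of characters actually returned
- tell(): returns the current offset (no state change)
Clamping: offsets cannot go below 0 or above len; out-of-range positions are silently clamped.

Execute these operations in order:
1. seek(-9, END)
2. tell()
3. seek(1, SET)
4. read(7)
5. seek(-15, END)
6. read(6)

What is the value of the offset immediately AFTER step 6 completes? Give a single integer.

Answer: 7

Derivation:
After 1 (seek(-9, END)): offset=7
After 2 (tell()): offset=7
After 3 (seek(1, SET)): offset=1
After 4 (read(7)): returned 'D29MJLY', offset=8
After 5 (seek(-15, END)): offset=1
After 6 (read(6)): returned 'D29MJL', offset=7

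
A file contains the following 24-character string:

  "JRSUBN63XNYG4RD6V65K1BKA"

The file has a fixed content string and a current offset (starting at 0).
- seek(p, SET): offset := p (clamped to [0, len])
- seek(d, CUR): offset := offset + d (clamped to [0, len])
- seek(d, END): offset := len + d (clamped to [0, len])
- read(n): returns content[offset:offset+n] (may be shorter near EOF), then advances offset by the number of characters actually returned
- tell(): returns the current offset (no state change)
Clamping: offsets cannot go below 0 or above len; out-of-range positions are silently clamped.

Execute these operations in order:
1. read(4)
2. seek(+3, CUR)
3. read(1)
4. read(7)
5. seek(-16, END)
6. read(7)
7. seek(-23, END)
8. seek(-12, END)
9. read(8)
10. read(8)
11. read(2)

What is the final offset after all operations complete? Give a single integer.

After 1 (read(4)): returned 'JRSU', offset=4
After 2 (seek(+3, CUR)): offset=7
After 3 (read(1)): returned '3', offset=8
After 4 (read(7)): returned 'XNYG4RD', offset=15
After 5 (seek(-16, END)): offset=8
After 6 (read(7)): returned 'XNYG4RD', offset=15
After 7 (seek(-23, END)): offset=1
After 8 (seek(-12, END)): offset=12
After 9 (read(8)): returned '4RD6V65K', offset=20
After 10 (read(8)): returned '1BKA', offset=24
After 11 (read(2)): returned '', offset=24

Answer: 24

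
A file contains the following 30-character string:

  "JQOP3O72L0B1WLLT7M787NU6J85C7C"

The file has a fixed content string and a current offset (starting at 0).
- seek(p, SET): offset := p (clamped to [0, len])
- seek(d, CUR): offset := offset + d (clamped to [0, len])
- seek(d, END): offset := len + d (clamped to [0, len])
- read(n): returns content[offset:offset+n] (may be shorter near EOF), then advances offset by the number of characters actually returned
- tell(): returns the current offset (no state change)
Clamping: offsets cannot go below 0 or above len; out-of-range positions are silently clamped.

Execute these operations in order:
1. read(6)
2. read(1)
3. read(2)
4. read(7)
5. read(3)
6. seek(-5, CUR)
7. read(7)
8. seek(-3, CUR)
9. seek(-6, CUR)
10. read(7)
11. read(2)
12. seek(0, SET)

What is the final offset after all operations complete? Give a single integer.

Answer: 0

Derivation:
After 1 (read(6)): returned 'JQOP3O', offset=6
After 2 (read(1)): returned '7', offset=7
After 3 (read(2)): returned '2L', offset=9
After 4 (read(7)): returned '0B1WLLT', offset=16
After 5 (read(3)): returned '7M7', offset=19
After 6 (seek(-5, CUR)): offset=14
After 7 (read(7)): returned 'LT7M787', offset=21
After 8 (seek(-3, CUR)): offset=18
After 9 (seek(-6, CUR)): offset=12
After 10 (read(7)): returned 'WLLT7M7', offset=19
After 11 (read(2)): returned '87', offset=21
After 12 (seek(0, SET)): offset=0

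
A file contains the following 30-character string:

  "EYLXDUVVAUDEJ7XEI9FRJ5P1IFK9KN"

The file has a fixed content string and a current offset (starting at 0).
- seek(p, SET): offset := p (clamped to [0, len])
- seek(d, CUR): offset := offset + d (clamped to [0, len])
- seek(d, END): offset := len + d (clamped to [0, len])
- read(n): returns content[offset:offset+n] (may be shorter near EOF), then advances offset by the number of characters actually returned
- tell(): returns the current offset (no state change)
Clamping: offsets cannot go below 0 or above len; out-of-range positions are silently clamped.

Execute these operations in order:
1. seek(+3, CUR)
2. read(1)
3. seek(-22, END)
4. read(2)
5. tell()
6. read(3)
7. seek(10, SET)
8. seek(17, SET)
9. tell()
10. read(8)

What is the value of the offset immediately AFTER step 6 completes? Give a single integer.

After 1 (seek(+3, CUR)): offset=3
After 2 (read(1)): returned 'X', offset=4
After 3 (seek(-22, END)): offset=8
After 4 (read(2)): returned 'AU', offset=10
After 5 (tell()): offset=10
After 6 (read(3)): returned 'DEJ', offset=13

Answer: 13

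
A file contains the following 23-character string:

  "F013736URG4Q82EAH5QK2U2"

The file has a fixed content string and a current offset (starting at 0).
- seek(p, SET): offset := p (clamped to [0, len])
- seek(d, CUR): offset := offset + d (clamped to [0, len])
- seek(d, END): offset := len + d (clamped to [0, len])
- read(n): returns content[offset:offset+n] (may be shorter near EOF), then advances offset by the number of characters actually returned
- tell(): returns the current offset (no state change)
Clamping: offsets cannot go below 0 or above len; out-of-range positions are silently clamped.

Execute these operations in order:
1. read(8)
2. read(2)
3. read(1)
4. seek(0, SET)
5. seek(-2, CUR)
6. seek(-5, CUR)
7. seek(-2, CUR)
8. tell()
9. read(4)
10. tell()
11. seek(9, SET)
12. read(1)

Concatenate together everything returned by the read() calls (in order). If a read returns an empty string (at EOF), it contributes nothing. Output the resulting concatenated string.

Answer: F013736URG4F013G

Derivation:
After 1 (read(8)): returned 'F013736U', offset=8
After 2 (read(2)): returned 'RG', offset=10
After 3 (read(1)): returned '4', offset=11
After 4 (seek(0, SET)): offset=0
After 5 (seek(-2, CUR)): offset=0
After 6 (seek(-5, CUR)): offset=0
After 7 (seek(-2, CUR)): offset=0
After 8 (tell()): offset=0
After 9 (read(4)): returned 'F013', offset=4
After 10 (tell()): offset=4
After 11 (seek(9, SET)): offset=9
After 12 (read(1)): returned 'G', offset=10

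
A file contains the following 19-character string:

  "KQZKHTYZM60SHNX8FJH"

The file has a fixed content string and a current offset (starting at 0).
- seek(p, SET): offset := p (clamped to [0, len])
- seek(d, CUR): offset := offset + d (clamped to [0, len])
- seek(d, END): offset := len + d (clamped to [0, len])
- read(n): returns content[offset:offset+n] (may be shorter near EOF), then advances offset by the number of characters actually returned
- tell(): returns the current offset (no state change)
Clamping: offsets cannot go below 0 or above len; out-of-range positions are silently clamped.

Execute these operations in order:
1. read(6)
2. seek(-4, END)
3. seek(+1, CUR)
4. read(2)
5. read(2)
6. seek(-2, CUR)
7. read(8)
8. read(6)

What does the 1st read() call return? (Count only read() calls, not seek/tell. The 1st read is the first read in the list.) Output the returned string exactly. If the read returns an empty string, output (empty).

After 1 (read(6)): returned 'KQZKHT', offset=6
After 2 (seek(-4, END)): offset=15
After 3 (seek(+1, CUR)): offset=16
After 4 (read(2)): returned 'FJ', offset=18
After 5 (read(2)): returned 'H', offset=19
After 6 (seek(-2, CUR)): offset=17
After 7 (read(8)): returned 'JH', offset=19
After 8 (read(6)): returned '', offset=19

Answer: KQZKHT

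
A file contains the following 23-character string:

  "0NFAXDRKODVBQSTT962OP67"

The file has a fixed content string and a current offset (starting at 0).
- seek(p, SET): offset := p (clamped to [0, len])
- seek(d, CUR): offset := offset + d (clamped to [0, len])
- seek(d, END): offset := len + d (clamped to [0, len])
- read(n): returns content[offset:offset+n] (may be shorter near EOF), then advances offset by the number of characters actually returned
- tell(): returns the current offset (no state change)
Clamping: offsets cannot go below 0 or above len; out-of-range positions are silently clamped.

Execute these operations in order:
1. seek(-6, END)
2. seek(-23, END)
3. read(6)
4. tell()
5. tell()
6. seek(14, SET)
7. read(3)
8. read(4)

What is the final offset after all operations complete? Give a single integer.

Answer: 21

Derivation:
After 1 (seek(-6, END)): offset=17
After 2 (seek(-23, END)): offset=0
After 3 (read(6)): returned '0NFAXD', offset=6
After 4 (tell()): offset=6
After 5 (tell()): offset=6
After 6 (seek(14, SET)): offset=14
After 7 (read(3)): returned 'TT9', offset=17
After 8 (read(4)): returned '62OP', offset=21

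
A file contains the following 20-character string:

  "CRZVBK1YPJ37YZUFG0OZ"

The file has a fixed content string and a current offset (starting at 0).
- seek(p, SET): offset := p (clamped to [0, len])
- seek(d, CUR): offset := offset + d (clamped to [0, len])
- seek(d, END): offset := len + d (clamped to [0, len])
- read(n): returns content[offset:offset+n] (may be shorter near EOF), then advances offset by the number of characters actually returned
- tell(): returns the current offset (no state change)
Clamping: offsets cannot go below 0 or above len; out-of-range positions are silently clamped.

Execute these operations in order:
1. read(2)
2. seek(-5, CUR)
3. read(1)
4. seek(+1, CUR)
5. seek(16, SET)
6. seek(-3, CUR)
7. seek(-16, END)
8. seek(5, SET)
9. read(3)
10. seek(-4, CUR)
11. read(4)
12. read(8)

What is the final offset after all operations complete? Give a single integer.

After 1 (read(2)): returned 'CR', offset=2
After 2 (seek(-5, CUR)): offset=0
After 3 (read(1)): returned 'C', offset=1
After 4 (seek(+1, CUR)): offset=2
After 5 (seek(16, SET)): offset=16
After 6 (seek(-3, CUR)): offset=13
After 7 (seek(-16, END)): offset=4
After 8 (seek(5, SET)): offset=5
After 9 (read(3)): returned 'K1Y', offset=8
After 10 (seek(-4, CUR)): offset=4
After 11 (read(4)): returned 'BK1Y', offset=8
After 12 (read(8)): returned 'PJ37YZUF', offset=16

Answer: 16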